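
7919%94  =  23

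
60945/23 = 60945/23 = 2649.78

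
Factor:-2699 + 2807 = 108 = 2^2*3^3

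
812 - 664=148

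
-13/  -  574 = 13/574 = 0.02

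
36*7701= 277236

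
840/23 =36+12/23 =36.52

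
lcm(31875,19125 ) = 95625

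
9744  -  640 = 9104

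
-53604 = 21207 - 74811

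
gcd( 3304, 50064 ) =56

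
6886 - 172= 6714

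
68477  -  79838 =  - 11361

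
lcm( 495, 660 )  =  1980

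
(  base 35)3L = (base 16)7e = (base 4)1332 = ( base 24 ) 56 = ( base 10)126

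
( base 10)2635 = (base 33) 2ds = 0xa4b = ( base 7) 10453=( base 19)75d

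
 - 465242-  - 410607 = - 54635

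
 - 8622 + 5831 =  - 2791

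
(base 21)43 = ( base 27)36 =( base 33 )2l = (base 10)87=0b1010111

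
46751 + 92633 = 139384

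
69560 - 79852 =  - 10292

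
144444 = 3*48148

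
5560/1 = 5560 = 5560.00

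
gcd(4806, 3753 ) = 27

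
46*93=4278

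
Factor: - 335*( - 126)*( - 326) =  - 2^2 * 3^2 * 5^1*7^1 * 67^1*163^1 = - 13760460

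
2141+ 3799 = 5940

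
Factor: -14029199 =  - 17^1*825247^1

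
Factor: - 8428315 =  - 5^1*7^1 * 257^1 * 937^1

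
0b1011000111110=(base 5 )140234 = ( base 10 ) 5694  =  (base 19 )FED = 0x163E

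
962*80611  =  77547782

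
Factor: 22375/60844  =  2^( - 2 )*5^3 *7^( - 1)*41^( - 1)*53^( -1) * 179^1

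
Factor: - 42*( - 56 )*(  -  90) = -2^5* 3^3*5^1*7^2 = - 211680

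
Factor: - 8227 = -19^1*433^1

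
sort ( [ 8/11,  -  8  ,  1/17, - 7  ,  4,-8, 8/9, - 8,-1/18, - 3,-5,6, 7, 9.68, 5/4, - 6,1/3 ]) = [  -  8 ,  -  8,-8,-7,  -  6,  -  5,  -  3,-1/18, 1/17, 1/3, 8/11, 8/9, 5/4, 4, 6,7,  9.68]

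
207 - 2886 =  - 2679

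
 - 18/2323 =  - 1+2305/2323 = - 0.01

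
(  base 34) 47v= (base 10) 4893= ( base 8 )11435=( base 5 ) 124033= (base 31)52q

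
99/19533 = 33/6511= 0.01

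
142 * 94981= 13487302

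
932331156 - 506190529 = 426140627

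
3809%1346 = 1117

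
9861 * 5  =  49305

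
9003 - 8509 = 494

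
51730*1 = 51730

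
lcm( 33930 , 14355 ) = 373230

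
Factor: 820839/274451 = 3^1*273613^1*274451^ ( - 1)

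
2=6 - 4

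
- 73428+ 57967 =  -15461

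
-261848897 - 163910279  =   - 425759176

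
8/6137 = 8/6137 = 0.00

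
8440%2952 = 2536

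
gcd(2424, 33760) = 8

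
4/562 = 2/281=0.01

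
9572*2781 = 26619732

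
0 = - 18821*0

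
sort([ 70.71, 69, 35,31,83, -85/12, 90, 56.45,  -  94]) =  [ - 94,-85/12,31, 35, 56.45, 69,70.71, 83, 90]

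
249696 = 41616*6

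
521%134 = 119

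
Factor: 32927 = 19^1 * 1733^1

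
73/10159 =73/10159=   0.01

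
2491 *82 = 204262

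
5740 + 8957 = 14697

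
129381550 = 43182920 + 86198630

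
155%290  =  155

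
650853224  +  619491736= 1270344960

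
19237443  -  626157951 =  - 606920508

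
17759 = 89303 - 71544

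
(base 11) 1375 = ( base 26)2G8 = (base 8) 3360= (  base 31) 1q9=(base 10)1776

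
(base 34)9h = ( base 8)503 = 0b101000011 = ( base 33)9q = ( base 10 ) 323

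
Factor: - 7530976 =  - 2^5*157^1*1499^1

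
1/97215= 1/97215 = 0.00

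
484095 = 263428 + 220667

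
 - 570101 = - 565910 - 4191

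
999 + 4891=5890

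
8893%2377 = 1762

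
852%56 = 12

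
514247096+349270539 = 863517635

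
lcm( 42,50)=1050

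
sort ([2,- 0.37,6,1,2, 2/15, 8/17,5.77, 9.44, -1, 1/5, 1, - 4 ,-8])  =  [ - 8,-4, - 1, - 0.37, 2/15,1/5 , 8/17, 1, 1, 2,2,5.77,6,9.44]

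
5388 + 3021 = 8409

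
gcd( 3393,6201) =117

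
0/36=0 = 0.00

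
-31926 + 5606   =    -  26320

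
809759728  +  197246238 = 1007005966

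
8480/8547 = 8480/8547 =0.99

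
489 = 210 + 279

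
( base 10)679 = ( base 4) 22213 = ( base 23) 16c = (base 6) 3051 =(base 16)2A7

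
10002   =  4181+5821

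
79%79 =0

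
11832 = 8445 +3387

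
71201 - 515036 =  - 443835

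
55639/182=305 + 129/182 = 305.71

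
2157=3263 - 1106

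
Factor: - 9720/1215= - 8 = - 2^3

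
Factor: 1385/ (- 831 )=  - 3^(-1 )*5^1 = -  5/3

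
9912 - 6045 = 3867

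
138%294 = 138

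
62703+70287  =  132990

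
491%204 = 83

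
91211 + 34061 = 125272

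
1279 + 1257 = 2536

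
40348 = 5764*7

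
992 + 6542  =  7534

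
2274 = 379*6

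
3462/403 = 3462/403 = 8.59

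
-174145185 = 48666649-222811834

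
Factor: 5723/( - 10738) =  - 97/182= - 2^( - 1 )*7^( - 1)*13^ ( - 1)*97^1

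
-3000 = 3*(- 1000 ) 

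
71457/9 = 7939 + 2/3 = 7939.67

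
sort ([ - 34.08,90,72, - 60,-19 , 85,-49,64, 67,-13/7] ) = [ - 60,  -  49,-34.08,  -  19, - 13/7, 64,  67,72, 85, 90]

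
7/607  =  7/607 = 0.01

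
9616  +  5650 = 15266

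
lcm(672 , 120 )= 3360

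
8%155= 8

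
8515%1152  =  451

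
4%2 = 0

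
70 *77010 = 5390700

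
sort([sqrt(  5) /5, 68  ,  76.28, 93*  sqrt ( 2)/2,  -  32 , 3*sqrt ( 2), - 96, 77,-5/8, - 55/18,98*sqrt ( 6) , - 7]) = [- 96 , - 32, - 7, - 55/18 , - 5/8,sqrt(5)/5, 3*sqrt( 2 ),93*sqrt( 2)/2,68, 76.28, 77, 98 *sqrt(6)]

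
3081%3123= 3081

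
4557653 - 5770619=-1212966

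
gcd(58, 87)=29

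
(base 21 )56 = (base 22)51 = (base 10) 111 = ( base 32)3f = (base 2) 1101111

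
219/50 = 219/50=4.38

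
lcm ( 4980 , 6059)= 363540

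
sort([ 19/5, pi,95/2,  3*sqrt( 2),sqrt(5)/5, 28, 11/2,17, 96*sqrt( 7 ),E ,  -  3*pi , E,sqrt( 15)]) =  [ - 3*pi,sqrt( 5 ) /5, E,E, pi,19/5, sqrt(15), 3*sqrt ( 2),11/2, 17 , 28,95/2, 96*sqrt( 7) ]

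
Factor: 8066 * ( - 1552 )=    - 2^5 * 37^1*97^1*109^1 = - 12518432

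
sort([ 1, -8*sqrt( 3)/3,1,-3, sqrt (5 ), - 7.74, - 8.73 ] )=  [ - 8.73,-7.74 ,-8*sqrt(3)/3,-3, 1,1, sqrt(5)]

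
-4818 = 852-5670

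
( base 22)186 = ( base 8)1232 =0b1010011010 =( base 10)666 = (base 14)358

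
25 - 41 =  - 16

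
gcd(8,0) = 8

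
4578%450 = 78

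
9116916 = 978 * 9322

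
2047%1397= 650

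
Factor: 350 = 2^1*5^2 * 7^1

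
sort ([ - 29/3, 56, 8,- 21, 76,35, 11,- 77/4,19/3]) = [ -21,-77/4, - 29/3, 19/3, 8,11, 35,  56,76]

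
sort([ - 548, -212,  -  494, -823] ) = [ -823, - 548, - 494 , - 212] 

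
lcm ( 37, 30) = 1110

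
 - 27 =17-44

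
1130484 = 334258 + 796226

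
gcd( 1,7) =1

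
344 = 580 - 236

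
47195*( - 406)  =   - 19161170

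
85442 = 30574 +54868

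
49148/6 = 24574/3 = 8191.33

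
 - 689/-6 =689/6 = 114.83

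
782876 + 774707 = 1557583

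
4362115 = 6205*703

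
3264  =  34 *96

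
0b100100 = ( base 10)36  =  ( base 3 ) 1100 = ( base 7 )51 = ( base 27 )19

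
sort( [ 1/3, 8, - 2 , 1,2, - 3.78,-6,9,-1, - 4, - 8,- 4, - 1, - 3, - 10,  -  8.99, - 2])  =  [ - 10,  -  8.99 , - 8, - 6, - 4, - 4, - 3.78, - 3, - 2, - 2, - 1, - 1,1/3,  1,2,8,9] 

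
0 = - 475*0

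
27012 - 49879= -22867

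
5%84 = 5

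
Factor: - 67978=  - 2^1 * 41^1 *829^1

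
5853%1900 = 153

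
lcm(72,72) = 72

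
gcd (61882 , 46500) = 2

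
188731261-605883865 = -417152604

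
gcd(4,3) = 1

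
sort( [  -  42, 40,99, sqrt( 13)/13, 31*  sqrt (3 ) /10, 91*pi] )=[ - 42,sqrt( 13 ) /13, 31*sqrt(3)/10, 40, 99, 91*pi]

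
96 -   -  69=165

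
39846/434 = 19923/217 = 91.81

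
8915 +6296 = 15211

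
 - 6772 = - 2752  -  4020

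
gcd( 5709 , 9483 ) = 3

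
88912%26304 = 10000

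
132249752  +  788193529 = 920443281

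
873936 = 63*13872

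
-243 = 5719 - 5962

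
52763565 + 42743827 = 95507392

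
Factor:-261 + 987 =726=2^1 * 3^1 *11^2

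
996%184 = 76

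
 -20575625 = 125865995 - 146441620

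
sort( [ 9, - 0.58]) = [ - 0.58,9 ] 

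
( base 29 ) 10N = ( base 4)31200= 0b1101100000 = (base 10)864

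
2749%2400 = 349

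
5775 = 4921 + 854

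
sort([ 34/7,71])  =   [34/7,71]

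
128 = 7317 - 7189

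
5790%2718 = 354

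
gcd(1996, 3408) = 4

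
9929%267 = 50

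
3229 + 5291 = 8520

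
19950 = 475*42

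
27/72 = 3/8 = 0.38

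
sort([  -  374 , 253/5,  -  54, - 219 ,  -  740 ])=[  -  740, - 374,  -  219,- 54,253/5]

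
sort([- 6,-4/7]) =[ - 6,-4/7]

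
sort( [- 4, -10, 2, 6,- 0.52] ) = [ - 10, - 4, - 0.52, 2, 6]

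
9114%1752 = 354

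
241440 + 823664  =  1065104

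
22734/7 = 3247+5/7 = 3247.71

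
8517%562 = 87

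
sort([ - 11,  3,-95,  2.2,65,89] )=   [ - 95, - 11,2.2,3  ,  65, 89]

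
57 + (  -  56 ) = 1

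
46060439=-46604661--92665100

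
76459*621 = 47481039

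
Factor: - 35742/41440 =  - 69/80 = -  2^( -4 ) * 3^1 * 5^( - 1)*23^1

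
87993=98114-10121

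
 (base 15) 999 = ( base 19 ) 603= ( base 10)2169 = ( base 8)4171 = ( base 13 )CAB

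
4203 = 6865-2662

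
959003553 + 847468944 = 1806472497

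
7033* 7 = 49231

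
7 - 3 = 4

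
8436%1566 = 606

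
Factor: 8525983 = 8525983^1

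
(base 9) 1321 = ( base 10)991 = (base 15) 461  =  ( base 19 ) 2E3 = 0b1111011111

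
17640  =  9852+7788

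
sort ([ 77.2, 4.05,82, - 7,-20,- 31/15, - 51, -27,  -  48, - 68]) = [ - 68, - 51, - 48,-27,  -  20,  -  7, - 31/15, 4.05, 77.2,82 ]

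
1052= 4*263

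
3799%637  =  614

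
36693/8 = 4586 + 5/8 = 4586.62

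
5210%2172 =866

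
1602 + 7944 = 9546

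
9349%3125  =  3099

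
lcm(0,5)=0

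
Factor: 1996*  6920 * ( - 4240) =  - 58564236800 = - 2^9*5^2*53^1 * 173^1*499^1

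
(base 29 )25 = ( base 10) 63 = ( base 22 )2J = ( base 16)3F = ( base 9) 70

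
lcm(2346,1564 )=4692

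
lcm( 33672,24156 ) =1111176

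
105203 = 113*931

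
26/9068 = 13/4534 = 0.00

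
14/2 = 7 = 7.00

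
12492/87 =143 + 17/29 = 143.59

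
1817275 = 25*72691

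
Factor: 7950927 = 3^1 * 251^1 * 10559^1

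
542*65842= 35686364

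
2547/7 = 2547/7 = 363.86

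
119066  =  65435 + 53631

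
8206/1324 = 4103/662 = 6.20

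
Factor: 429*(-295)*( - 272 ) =34422960 = 2^4*3^1*5^1 * 11^1*13^1*17^1*59^1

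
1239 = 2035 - 796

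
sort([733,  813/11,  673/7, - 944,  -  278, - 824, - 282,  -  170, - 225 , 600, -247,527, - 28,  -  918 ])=[ - 944, - 918,-824,-282 , - 278, - 247, - 225, - 170, - 28,813/11, 673/7, 527,600,733] 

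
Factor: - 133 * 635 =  - 84455 = - 5^1*7^1 * 19^1*127^1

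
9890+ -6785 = 3105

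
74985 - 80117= -5132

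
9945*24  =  238680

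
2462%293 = 118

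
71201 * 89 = 6336889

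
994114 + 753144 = 1747258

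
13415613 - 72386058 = -58970445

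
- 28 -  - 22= - 6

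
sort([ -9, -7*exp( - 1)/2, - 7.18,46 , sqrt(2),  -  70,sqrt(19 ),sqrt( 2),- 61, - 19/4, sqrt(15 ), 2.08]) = [-70, - 61,- 9,-7.18, - 19/4, - 7*exp( - 1)/2, sqrt(2) , sqrt( 2 ),2.08,sqrt( 15) , sqrt(19 ),46]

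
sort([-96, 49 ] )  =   [-96, 49]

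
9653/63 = 1379/9 = 153.22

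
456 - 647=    - 191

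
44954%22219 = 516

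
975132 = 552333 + 422799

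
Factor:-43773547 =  - 43773547^1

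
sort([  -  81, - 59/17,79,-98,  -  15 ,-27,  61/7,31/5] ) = [-98, - 81, - 27, - 15,-59/17, 31/5, 61/7,79 ] 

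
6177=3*2059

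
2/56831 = 2/56831 = 0.00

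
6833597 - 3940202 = 2893395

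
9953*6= 59718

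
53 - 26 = 27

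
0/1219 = 0 = 0.00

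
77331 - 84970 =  - 7639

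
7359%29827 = 7359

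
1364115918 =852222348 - -511893570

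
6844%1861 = 1261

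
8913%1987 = 965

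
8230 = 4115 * 2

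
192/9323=192/9323 = 0.02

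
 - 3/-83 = 3/83 = 0.04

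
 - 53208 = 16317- 69525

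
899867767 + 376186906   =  1276054673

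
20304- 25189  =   - 4885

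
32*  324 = 10368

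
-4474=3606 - 8080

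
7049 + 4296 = 11345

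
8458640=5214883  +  3243757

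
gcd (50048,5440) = 1088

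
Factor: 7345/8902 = 2^( - 1)*5^1* 13^1*113^1*4451^(- 1)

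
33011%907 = 359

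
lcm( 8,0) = 0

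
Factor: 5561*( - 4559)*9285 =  - 3^1*5^1*47^1*67^1*83^1 *97^1*619^1 = - 235398881715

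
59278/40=29639/20  =  1481.95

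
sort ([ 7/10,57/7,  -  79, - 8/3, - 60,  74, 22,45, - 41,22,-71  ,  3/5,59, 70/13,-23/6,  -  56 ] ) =[ - 79  ,  -  71, - 60, - 56, - 41, - 23/6, - 8/3, 3/5, 7/10, 70/13, 57/7, 22, 22,  45, 59, 74]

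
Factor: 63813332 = 2^2*11^1 *227^1*6389^1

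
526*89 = 46814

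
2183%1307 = 876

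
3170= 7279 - 4109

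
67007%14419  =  9331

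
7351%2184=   799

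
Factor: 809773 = 613^1* 1321^1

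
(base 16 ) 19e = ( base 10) 414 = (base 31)db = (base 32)cu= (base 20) 10E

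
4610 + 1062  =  5672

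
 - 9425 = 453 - 9878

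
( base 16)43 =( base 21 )34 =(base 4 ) 1003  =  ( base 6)151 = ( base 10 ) 67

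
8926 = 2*4463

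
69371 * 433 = 30037643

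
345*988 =340860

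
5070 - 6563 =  - 1493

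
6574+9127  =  15701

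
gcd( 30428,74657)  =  1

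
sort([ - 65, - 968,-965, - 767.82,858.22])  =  [ - 968,-965, -767.82, - 65, 858.22]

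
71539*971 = 69464369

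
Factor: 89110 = 2^1 * 5^1*7^1 * 19^1*67^1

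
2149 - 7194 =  - 5045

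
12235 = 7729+4506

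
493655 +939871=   1433526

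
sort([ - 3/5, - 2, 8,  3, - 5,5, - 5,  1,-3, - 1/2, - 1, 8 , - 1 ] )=[ -5, - 5 ,  -  3,-2, - 1, - 1,-3/5 , - 1/2, 1,3 , 5, 8 , 8 ] 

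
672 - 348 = 324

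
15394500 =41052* 375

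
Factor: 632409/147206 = 2^( - 1 )*3^1*89^( - 1)*827^( - 1) * 210803^1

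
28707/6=4784+1/2 = 4784.50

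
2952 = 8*369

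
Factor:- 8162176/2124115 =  - 2^7*5^( - 1)*7^( - 1 )*11^2 * 17^1*31^1*60689^( - 1)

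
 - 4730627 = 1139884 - 5870511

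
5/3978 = 5/3978 = 0.00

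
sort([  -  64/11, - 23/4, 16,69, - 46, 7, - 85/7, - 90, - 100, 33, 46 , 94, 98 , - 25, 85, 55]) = [ - 100,  -  90, - 46, - 25,-85/7,  -  64/11, - 23/4,7 , 16, 33,46, 55 , 69,85 , 94, 98]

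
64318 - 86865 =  - 22547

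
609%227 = 155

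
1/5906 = 1/5906 = 0.00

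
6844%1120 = 124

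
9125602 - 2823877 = 6301725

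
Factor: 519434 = 2^1*259717^1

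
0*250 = 0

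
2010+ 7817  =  9827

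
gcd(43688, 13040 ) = 8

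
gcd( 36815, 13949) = 37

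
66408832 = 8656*7672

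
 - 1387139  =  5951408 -7338547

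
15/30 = 1/2 = 0.50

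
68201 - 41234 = 26967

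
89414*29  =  2593006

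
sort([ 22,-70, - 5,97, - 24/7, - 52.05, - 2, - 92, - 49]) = [ -92, - 70, -52.05, - 49, - 5, - 24/7, - 2,  22,97] 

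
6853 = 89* 77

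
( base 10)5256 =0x1488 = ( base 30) 5P6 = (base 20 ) D2G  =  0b1010010001000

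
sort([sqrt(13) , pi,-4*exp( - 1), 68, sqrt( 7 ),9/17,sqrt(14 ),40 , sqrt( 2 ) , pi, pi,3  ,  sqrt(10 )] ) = [ - 4 * exp( - 1),  9/17,sqrt(2),sqrt( 7 ),3 , pi, pi,pi,  sqrt(10),sqrt ( 13),sqrt(14),40,68]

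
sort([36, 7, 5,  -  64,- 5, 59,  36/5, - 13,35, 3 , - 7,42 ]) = [ - 64 , - 13, - 7, - 5 , 3,5, 7, 36/5, 35,36, 42,59] 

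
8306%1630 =156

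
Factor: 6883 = 6883^1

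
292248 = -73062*( - 4) 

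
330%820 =330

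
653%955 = 653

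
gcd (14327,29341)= 1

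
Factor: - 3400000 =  - 2^6 * 5^5*17^1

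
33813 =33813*1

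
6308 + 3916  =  10224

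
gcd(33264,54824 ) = 616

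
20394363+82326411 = 102720774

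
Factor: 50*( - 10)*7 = - 3500 = - 2^2*5^3*7^1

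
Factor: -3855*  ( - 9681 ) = 37320255= 3^2*5^1*7^1*257^1* 461^1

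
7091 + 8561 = 15652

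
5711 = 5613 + 98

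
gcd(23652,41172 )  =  876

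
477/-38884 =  - 1 + 38407/38884 = - 0.01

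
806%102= 92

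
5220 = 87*60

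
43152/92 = 10788/23 = 469.04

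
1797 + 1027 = 2824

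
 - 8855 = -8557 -298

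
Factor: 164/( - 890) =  -82/445 = - 2^1 * 5^( - 1 )*41^1*89^( - 1 )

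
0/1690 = 0 = 0.00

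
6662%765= 542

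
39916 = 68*587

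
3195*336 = 1073520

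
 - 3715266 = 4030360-7745626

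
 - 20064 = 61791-81855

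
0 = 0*1270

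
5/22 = 5/22= 0.23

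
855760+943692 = 1799452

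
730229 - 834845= - 104616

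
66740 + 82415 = 149155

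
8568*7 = 59976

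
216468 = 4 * 54117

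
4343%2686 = 1657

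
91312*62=5661344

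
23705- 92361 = -68656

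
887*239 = 211993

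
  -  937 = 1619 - 2556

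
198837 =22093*9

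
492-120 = 372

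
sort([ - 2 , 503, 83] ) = [ - 2, 83 , 503 ] 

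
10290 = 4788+5502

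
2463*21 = 51723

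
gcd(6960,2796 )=12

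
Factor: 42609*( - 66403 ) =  - 2829365427 = - 3^1 * 7^1*2029^1 * 66403^1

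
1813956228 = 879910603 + 934045625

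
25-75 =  - 50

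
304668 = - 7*(  -  43524) 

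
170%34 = 0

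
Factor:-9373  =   - 7^1*13^1*103^1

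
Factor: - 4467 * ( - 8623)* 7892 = 303991482372 = 2^2*3^1*1489^1*1973^1* 8623^1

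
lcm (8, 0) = 0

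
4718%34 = 26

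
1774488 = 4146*428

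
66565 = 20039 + 46526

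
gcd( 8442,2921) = 1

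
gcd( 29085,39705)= 15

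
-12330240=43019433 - 55349673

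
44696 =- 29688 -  - 74384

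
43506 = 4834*9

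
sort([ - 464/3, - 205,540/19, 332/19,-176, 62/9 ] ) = [-205, - 176, - 464/3,62/9, 332/19,540/19] 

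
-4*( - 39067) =156268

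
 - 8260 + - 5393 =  - 13653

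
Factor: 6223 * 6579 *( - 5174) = -211829339358 = - 2^1*3^2*7^2*13^1*17^1*43^1*127^1*199^1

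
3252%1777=1475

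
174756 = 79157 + 95599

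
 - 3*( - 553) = 1659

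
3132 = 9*348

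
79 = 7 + 72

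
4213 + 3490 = 7703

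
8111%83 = 60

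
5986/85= 70 + 36/85=70.42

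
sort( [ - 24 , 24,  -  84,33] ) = [ - 84, - 24,24,  33 ] 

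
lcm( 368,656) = 15088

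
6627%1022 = 495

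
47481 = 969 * 49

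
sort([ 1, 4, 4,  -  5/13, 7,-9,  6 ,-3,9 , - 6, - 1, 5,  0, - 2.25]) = [ - 9,  -  6, - 3, - 2.25, - 1, - 5/13,  0, 1,4, 4, 5, 6,7,9]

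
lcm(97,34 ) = 3298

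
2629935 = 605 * 4347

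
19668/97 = 19668/97 = 202.76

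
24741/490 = 24741/490 = 50.49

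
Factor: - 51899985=-3^2  *5^1 * 47^1* 53^1*463^1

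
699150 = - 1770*( - 395 ) 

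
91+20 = 111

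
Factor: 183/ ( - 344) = -2^( - 3)*3^1*43^( - 1 ) * 61^1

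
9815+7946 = 17761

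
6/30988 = 3/15494 = 0.00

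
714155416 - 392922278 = 321233138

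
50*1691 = 84550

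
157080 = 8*19635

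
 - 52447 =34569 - 87016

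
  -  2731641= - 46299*59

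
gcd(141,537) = 3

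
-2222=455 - 2677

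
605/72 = 8 + 29/72 = 8.40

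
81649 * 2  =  163298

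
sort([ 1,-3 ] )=[-3,  1 ] 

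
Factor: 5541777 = 3^4*31^1*2207^1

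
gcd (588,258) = 6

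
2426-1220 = 1206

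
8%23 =8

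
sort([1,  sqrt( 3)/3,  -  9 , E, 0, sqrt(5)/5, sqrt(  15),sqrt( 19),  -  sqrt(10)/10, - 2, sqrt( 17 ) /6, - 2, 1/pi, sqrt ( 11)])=[ - 9, - 2, - 2,  -  sqrt( 10 )/10 , 0, 1/pi, sqrt(5)/5,sqrt( 3) /3, sqrt(17 )/6, 1, E,sqrt(  11), sqrt( 15),sqrt( 19)]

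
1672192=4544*368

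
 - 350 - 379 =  - 729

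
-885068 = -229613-655455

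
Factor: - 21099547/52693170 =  - 2^ ( - 1)*3^(-1) * 5^( - 1)*7^2*439^ ( - 1 ) * 4001^( - 1)*430603^1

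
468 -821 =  -353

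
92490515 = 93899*985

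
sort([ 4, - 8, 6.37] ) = [-8, 4,  6.37 ]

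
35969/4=8992 + 1/4 =8992.25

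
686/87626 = 49/6259 = 0.01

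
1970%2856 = 1970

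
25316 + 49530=74846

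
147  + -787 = -640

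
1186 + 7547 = 8733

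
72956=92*793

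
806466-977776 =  - 171310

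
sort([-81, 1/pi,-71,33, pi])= [ - 81,-71,1/pi,pi,33]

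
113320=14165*8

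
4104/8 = 513 = 513.00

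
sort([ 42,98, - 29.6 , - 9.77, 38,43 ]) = [ - 29.6, - 9.77,38,42, 43,98 ] 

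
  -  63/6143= - 63/6143  =  - 0.01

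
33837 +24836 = 58673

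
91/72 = 91/72 = 1.26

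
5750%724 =682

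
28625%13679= 1267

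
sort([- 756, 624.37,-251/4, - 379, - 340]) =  [  -  756,-379, - 340, - 251/4, 624.37] 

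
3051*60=183060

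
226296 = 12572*18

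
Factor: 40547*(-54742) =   -  2219623874 = - 2^1 *13^1*101^1*271^1*3119^1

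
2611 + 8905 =11516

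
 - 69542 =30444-99986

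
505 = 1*505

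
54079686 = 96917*558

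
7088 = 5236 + 1852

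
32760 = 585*56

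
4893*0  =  0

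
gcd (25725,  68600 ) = 8575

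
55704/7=55704/7= 7957.71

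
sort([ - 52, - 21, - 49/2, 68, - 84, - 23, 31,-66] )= [ - 84, - 66, - 52, - 49/2, - 23,-21 , 31, 68] 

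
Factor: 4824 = 2^3*3^2 * 67^1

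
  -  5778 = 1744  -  7522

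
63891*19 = 1213929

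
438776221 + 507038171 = 945814392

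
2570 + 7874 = 10444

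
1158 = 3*386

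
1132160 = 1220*928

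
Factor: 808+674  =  2^1*3^1  *  13^1*19^1 = 1482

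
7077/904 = 7 + 749/904 = 7.83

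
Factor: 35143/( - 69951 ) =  - 3^ ( - 1 )*7^ ( - 1) * 113^1*311^1*3331^( - 1)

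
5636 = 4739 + 897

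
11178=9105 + 2073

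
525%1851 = 525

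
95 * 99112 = 9415640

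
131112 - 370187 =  - 239075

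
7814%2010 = 1784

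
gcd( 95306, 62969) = 1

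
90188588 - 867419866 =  - 777231278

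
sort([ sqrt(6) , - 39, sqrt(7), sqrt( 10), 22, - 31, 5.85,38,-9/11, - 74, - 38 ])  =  [ - 74, - 39, - 38, - 31, - 9/11, sqrt( 6 ), sqrt( 7),sqrt(10)  ,  5.85, 22, 38 ] 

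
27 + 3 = 30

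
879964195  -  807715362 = 72248833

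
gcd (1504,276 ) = 4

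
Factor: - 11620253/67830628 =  - 2^(  -  2)*2687^( - 1) * 6311^(  -  1)*11620253^1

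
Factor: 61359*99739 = 3^1*17^1*113^1*181^1*5867^1 = 6119885301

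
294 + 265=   559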